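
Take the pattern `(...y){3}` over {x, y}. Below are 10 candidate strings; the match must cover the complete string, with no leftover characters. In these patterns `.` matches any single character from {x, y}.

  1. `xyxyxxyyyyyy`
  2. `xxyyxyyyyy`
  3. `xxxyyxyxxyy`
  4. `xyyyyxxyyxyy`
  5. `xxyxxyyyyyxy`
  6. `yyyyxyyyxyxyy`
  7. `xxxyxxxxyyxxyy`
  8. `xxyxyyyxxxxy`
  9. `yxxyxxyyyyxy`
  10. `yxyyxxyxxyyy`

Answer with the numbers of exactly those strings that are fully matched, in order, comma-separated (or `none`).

1. `xyxyxxyyyyyy` → match
2. `xxyyxyyyyy` → no match
3. `xxxyyxyxxyy` → no match
4. `xyyyyxxyyxyy` → match
5. `xxyxxyyyyyxy` → no match
6 → no match
7 → no match
8. `xxyxyyyxxxxy` → no match
9. `yxxyxxyyyyxy` → match
10. `yxyyxxyxxyyy` → no match

1, 4, 9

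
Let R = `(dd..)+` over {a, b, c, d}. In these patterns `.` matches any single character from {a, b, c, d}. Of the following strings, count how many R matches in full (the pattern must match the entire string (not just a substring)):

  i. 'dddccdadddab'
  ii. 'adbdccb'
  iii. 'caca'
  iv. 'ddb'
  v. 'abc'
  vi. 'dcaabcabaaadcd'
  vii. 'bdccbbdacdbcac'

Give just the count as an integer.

0

i → no match
ii → no match — must start with 'dd'
iii → no match — must start with 'dd'
iv → no match
v → no match — must start with 'dd'
vi → no match — must start with 'dd'
vii → no match — must start with 'dd'
Total matched: 0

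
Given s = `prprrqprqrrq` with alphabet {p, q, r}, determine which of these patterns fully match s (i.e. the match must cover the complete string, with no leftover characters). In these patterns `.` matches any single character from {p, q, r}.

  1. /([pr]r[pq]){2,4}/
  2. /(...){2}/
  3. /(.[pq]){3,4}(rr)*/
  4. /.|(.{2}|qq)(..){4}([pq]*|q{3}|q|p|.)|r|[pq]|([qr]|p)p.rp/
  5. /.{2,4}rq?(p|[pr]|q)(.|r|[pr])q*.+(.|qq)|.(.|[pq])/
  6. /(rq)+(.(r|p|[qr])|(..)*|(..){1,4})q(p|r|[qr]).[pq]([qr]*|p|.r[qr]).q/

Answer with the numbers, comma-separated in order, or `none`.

1 → match
2 → no match
3 → no match
4 → no match
5 → match
6 → no match — must start with `rq`

1, 5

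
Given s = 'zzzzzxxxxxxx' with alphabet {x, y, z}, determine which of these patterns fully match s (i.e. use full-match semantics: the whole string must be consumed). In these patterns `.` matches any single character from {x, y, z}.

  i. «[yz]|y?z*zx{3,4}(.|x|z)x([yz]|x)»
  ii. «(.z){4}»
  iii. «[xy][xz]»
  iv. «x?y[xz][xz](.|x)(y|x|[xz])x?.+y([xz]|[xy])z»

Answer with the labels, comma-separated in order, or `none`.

i → match
ii → no match — must end with 'z'
iii → no match
iv → no match — must end with 'z'

i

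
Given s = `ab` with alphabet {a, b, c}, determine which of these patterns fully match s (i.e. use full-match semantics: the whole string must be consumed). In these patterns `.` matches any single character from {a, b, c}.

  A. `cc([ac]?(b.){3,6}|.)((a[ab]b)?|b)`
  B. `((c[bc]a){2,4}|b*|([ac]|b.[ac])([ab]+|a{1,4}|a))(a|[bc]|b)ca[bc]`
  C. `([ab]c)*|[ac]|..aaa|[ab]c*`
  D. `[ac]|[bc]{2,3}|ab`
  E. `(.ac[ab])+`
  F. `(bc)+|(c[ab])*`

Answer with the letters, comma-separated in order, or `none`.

D

A → no match — must start with `cc`
B → no match
C → no match
D → match
E → no match
F → no match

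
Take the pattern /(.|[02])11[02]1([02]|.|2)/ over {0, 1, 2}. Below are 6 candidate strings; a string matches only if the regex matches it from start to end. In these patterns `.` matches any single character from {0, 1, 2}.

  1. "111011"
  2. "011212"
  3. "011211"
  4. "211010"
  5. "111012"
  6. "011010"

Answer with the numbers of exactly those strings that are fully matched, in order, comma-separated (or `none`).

1, 2, 3, 4, 5, 6

1. "111011" → match
2. "011212" → match
3. "011211" → match
4. "211010" → match
5. "111012" → match
6. "011010" → match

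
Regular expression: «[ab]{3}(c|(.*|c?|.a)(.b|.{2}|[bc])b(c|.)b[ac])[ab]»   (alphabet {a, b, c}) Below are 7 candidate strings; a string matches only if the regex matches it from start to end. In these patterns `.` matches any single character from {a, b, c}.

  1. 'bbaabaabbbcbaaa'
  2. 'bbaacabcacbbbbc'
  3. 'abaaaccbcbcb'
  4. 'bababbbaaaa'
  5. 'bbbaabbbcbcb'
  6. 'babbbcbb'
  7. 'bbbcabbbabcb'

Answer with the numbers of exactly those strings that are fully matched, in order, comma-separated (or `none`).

1 → no match
2 → no match
3 → match
4 → no match
5 → match
6 → no match
7 → match

3, 5, 7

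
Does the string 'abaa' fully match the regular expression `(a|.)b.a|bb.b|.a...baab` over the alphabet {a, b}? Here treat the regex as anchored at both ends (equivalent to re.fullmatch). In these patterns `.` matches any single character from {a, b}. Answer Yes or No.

Yes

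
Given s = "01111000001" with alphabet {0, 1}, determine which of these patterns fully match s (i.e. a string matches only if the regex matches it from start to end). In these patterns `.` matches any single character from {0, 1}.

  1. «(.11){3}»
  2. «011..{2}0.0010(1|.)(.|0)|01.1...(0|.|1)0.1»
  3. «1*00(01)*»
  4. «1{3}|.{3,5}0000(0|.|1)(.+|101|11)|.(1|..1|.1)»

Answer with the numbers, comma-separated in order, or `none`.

2, 4

1 → no match — must end with "11"
2 → match
3 → no match
4 → match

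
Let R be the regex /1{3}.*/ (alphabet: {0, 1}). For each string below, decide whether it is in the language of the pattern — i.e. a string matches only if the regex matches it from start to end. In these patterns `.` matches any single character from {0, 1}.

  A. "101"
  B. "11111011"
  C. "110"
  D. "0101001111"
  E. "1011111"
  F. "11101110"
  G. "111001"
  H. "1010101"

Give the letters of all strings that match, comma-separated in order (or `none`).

A → no match
B → match
C → no match
D → no match — must start with "1"
E → no match
F → match
G → match
H → no match

B, F, G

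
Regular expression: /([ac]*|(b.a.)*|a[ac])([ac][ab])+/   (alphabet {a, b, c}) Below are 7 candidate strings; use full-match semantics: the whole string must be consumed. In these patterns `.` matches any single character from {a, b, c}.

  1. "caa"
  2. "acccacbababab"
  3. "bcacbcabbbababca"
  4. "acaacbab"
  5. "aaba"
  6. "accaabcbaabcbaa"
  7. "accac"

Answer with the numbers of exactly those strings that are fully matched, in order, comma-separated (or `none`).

1. "caa" → match
2 → match
3 → match
4. "acaacbab" → match
5. "aaba" → no match
6 → no match
7. "accac" → no match

1, 2, 3, 4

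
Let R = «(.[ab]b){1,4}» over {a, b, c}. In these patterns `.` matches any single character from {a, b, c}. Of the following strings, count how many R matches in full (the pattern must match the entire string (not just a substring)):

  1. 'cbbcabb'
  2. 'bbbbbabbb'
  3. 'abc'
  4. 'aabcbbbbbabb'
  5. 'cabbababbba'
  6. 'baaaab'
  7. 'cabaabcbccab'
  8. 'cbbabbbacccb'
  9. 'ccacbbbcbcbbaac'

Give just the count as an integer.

1 → no match
2 → no match
3 → no match — must end with 'b'
4 → match
5 → no match — must end with 'b'
6 → no match
7 → no match
8 → no match
9 → no match — must end with 'b'
Total matched: 1

1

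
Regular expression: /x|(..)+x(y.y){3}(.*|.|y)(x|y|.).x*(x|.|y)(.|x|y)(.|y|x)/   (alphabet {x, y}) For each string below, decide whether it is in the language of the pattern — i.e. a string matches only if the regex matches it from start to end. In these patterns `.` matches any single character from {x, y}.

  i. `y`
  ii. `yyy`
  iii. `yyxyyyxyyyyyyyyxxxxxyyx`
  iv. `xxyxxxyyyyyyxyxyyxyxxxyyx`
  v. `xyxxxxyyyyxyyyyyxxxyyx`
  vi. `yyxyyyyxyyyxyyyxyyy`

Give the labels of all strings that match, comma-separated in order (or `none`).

none

i → no match
ii → no match
iii → no match
iv → no match
v → no match
vi → no match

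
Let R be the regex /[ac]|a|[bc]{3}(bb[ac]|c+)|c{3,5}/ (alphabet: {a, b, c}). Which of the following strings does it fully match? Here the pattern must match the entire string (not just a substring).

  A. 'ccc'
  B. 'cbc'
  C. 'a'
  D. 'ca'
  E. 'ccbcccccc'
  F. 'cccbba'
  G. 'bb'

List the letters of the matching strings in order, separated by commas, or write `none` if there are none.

A, C, E, F

A. 'ccc' → match
B. 'cbc' → no match
C. 'a' → match
D. 'ca' → no match
E. 'ccbcccccc' → match
F. 'cccbba' → match
G. 'bb' → no match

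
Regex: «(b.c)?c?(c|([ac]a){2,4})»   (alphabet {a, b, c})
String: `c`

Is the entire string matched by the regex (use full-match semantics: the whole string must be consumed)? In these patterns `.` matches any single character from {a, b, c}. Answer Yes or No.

Yes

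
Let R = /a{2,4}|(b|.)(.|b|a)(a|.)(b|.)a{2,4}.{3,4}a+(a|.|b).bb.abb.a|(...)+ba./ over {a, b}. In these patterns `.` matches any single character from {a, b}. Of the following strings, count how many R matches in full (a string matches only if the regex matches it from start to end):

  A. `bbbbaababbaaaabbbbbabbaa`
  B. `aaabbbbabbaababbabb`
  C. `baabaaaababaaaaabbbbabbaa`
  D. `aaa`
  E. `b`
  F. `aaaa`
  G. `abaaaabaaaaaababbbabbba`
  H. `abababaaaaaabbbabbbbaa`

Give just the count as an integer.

A → match
B → no match
C → match
D → match
E → no match
F → match
G → match
H → no match
Total matched: 5

5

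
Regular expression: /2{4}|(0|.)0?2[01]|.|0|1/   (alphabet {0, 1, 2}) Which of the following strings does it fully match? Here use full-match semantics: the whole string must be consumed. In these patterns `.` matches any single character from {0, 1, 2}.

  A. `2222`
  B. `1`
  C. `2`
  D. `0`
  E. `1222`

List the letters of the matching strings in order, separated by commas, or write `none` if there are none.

A → match
B → match
C → match
D → match
E → no match

A, B, C, D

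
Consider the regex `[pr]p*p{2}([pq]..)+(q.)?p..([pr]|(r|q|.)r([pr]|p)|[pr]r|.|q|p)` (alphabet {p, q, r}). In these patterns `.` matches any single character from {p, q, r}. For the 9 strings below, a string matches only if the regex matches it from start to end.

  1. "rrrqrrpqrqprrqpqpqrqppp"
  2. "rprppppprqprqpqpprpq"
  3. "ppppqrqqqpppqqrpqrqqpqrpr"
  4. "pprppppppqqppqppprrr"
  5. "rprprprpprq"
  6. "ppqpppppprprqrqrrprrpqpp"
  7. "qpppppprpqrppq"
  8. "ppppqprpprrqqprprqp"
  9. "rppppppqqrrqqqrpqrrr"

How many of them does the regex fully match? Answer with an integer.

1 → no match
2 → no match
3 → match
4 → no match
5 → no match
6 → no match
7 → no match
8 → no match
9 → no match
Total matched: 1

1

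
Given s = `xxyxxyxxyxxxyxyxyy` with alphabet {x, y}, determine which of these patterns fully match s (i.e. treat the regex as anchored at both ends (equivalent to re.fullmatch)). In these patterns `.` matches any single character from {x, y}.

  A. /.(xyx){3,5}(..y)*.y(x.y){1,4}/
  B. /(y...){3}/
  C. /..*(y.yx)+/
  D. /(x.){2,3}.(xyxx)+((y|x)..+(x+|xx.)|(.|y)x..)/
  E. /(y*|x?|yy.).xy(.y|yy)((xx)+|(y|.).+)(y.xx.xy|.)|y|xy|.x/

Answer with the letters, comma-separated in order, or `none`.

A → match
B → no match — must start with `y`
C → no match — must end with `yx`
D → no match
E → no match

A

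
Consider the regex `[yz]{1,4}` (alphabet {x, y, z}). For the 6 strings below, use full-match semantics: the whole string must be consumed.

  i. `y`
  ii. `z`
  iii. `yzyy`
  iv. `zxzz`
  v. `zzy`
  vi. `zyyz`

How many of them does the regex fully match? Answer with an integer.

i → match
ii → match
iii → match
iv → no match
v → match
vi → match
Total matched: 5

5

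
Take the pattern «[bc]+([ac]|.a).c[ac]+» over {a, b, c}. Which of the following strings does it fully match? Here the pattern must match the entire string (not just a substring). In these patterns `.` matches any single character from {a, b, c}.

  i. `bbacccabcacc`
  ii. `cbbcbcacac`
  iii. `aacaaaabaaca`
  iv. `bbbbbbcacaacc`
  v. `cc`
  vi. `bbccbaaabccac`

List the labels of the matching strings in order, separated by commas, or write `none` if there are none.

i → no match
ii → match
iii → no match
iv → match
v → no match
vi → no match

ii, iv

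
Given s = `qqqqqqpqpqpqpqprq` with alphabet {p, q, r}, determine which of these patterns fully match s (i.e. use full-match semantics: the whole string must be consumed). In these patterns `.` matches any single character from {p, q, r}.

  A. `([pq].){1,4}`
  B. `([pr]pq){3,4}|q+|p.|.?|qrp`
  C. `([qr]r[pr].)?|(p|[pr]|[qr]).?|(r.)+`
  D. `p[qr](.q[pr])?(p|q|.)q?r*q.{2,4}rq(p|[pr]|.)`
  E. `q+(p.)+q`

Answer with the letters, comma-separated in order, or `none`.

A → no match
B → no match
C → no match
D → no match — must start with `p`
E → match

E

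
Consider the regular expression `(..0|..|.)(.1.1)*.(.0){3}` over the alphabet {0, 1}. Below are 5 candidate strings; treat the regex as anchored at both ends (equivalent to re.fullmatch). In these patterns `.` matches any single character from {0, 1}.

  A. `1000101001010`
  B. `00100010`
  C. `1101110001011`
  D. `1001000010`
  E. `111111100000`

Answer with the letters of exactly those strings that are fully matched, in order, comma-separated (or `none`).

A → no match
B → match
C → no match — must end with `0`
D → match
E → match

B, D, E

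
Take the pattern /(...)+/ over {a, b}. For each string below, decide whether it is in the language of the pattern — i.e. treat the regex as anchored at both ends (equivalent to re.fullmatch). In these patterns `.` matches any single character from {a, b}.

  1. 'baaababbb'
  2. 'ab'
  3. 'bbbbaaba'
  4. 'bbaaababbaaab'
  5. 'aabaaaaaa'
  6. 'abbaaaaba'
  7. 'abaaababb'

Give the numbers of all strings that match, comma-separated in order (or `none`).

1, 5, 6, 7

1 → match
2 → no match
3 → no match
4 → no match
5 → match
6 → match
7 → match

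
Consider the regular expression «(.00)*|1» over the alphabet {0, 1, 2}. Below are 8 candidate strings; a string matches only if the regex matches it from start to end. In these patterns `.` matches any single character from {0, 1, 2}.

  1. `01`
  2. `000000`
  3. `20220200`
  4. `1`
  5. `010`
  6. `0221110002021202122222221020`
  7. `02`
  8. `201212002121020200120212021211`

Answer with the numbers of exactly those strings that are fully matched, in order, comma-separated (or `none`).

2, 4

1 → no match
2 → match
3 → no match
4 → match
5 → no match
6 → no match
7 → no match
8 → no match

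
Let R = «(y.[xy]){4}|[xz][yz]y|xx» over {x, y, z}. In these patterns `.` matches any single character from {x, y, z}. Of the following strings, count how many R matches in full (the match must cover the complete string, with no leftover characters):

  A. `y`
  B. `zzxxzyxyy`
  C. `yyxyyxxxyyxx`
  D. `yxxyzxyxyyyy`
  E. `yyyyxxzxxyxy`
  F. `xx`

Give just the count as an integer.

A. `y` → no match
B. `zzxxzyxyy` → no match
C. `yyxyyxxxyyxx` → no match
D. `yxxyzxyxyyyy` → match
E. `yyyyxxzxxyxy` → no match
F. `xx` → match
Total matched: 2

2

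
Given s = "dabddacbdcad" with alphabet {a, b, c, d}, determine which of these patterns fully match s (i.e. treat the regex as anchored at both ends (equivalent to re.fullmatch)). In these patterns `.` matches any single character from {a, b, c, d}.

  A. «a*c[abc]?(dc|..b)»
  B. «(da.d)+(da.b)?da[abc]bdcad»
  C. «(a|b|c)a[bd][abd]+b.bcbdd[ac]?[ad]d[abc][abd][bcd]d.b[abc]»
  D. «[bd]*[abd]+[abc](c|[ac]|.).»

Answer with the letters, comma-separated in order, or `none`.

B

A → no match
B → match
C → no match
D → no match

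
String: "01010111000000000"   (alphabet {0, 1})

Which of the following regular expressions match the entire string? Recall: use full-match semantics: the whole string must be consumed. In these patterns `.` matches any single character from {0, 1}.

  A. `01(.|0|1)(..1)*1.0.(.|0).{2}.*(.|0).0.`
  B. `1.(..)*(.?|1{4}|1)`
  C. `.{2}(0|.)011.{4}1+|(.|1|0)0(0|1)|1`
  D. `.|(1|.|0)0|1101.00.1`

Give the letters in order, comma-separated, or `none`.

A

A → match
B → no match — must start with "1"
C → no match
D → no match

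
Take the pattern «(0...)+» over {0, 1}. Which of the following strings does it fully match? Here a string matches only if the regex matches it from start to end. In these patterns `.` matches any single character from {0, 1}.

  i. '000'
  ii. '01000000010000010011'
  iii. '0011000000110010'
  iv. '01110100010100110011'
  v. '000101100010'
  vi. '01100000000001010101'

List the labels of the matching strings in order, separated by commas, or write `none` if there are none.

ii, iii, iv, v, vi

i → no match
ii → match
iii → match
iv → match
v → match
vi → match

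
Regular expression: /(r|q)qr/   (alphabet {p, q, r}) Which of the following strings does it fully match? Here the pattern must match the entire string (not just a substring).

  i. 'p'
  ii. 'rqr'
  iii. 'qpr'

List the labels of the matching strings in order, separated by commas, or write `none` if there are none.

i → no match — must end with 'qr'
ii → match
iii → no match — must end with 'qr'

ii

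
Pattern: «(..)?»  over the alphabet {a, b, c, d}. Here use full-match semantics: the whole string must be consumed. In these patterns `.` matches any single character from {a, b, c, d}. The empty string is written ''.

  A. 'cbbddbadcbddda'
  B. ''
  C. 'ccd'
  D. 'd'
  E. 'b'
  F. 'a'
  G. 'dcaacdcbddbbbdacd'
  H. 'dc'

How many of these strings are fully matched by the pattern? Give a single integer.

A → no match
B → match
C → no match
D → no match
E → no match
F → no match
G → no match
H → match
Total matched: 2

2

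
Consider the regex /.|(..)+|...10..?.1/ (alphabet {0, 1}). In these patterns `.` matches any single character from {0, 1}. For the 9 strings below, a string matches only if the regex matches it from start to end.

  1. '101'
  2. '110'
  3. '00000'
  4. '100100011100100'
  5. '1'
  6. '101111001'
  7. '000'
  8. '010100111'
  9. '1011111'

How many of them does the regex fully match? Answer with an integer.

2

1 → no match
2 → no match
3 → no match
4 → no match
5 → match
6 → no match
7 → no match
8 → match
9 → no match
Total matched: 2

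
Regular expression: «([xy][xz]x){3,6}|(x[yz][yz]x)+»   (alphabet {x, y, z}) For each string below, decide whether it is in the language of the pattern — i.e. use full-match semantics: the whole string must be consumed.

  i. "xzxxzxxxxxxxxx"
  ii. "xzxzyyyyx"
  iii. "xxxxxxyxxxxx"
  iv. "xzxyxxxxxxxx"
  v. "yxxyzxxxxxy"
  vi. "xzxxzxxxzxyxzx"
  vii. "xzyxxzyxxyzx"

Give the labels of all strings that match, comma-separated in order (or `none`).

i → no match
ii → no match
iii → match
iv → match
v → no match — must end with "x"
vi → no match
vii → match

iii, iv, vii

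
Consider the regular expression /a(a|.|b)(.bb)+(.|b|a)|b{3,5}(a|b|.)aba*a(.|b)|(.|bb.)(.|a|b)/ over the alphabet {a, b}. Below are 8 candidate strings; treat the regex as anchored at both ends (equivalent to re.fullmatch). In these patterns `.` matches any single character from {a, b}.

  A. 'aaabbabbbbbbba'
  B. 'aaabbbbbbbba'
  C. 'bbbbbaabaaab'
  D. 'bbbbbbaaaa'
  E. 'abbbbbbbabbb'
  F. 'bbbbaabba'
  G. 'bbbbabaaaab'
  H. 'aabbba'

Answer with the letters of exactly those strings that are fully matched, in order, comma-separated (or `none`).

B, C, E, G, H

A → no match
B → match
C → match
D → no match
E → match
F → no match
G → match
H → match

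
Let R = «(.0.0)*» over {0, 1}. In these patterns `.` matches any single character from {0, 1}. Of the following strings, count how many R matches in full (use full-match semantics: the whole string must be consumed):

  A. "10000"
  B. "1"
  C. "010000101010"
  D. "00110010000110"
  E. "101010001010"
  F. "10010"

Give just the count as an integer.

1

A. "10000" → no match
B. "1" → no match
C. "010000101010" → no match
D → no match
E. "101010001010" → match
F. "10010" → no match
Total matched: 1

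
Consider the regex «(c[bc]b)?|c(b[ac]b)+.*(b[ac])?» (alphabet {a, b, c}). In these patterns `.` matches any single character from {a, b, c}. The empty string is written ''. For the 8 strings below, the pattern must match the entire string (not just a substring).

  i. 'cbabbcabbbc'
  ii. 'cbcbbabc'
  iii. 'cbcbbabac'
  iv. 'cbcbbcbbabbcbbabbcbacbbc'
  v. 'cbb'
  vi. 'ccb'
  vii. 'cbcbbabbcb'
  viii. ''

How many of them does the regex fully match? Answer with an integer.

i → match
ii → match
iii → match
iv → match
v → match
vi → match
vii → match
viii → match
Total matched: 8

8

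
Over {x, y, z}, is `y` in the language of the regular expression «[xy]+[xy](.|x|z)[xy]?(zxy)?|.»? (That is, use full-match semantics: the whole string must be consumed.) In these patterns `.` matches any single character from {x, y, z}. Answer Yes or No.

Yes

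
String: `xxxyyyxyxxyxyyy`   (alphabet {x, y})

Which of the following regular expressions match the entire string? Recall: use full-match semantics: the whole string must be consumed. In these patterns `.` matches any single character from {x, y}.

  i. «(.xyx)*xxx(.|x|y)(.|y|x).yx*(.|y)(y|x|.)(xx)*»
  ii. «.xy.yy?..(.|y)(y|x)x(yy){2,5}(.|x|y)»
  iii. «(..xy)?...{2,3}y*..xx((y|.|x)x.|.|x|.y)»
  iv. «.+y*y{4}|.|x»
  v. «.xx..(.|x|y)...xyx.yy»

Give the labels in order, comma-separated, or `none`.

i → no match
ii → no match
iii → no match
iv → no match
v → match

v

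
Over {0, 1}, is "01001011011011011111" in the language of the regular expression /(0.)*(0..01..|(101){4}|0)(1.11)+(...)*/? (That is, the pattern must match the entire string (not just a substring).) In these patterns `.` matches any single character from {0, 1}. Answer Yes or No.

Yes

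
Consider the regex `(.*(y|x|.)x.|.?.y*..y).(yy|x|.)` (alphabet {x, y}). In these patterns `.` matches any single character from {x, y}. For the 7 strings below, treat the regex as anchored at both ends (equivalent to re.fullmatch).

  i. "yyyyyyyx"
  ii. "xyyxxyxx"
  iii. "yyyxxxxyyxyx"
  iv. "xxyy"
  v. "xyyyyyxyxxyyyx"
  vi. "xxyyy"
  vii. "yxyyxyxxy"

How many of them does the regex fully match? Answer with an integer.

i. "yyyyyyyx" → match
ii. "xyyxxyxx" → match
iii. "yyyxxxxyyxyx" → no match
iv. "xxyy" → no match
v → no match
vi. "xxyyy" → match
vii. "yxyyxyxxy" → no match
Total matched: 3

3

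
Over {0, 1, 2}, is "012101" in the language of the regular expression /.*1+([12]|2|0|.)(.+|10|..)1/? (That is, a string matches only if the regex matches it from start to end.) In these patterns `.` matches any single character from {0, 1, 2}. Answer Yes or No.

Yes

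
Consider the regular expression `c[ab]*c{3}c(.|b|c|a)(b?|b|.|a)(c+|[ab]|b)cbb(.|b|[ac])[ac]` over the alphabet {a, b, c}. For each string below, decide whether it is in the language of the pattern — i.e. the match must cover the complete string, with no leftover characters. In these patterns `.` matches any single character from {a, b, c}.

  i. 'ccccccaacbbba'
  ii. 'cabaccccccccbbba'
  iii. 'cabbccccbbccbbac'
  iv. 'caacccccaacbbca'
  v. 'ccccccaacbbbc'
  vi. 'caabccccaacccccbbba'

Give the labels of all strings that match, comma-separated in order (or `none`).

i, ii, iii, iv, v, vi

i → match
ii → match
iii → match
iv → match
v → match
vi → match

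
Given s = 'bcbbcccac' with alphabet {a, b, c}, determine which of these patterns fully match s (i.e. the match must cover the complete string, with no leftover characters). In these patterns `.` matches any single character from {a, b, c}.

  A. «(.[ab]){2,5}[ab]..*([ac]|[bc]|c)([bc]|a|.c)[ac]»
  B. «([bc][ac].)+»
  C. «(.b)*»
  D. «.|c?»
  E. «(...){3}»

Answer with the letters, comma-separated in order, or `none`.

B, E

A → no match
B → match
C → no match
D → no match
E → match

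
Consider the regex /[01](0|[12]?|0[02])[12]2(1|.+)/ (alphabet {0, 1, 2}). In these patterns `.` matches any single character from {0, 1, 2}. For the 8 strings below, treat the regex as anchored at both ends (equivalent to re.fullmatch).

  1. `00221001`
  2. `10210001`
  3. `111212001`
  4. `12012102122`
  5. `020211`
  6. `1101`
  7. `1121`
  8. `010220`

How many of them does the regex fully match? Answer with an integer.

1 → match
2 → no match
3 → match
4 → no match
5 → no match
6 → no match
7 → match
8 → no match
Total matched: 3

3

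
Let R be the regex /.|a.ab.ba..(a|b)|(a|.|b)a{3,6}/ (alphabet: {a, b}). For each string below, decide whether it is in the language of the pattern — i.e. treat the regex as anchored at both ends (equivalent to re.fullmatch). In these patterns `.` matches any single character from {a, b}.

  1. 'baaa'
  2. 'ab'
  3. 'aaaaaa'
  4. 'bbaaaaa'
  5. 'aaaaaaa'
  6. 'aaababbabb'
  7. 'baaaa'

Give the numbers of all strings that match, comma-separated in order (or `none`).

1, 3, 5, 7

1. 'baaa' → match
2. 'ab' → no match
3. 'aaaaaa' → match
4. 'bbaaaaa' → no match
5. 'aaaaaaa' → match
6. 'aaababbabb' → no match
7. 'baaaa' → match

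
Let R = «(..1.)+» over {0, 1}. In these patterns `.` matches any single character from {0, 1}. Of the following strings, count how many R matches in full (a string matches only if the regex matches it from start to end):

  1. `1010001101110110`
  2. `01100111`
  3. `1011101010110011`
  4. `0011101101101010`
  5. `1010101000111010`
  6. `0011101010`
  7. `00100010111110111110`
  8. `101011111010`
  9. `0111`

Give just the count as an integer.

8

1 → match
2 → match
3 → match
4 → match
5 → match
6 → no match
7 → match
8 → match
9 → match
Total matched: 8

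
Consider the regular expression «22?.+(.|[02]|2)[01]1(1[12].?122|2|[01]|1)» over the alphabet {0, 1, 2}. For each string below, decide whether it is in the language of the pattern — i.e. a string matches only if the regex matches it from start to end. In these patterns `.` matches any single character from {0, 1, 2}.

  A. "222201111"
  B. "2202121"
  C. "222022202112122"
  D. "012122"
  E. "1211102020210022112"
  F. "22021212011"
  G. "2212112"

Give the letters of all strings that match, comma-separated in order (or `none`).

A → match
B → no match
C → no match
D → no match — must start with "2"
E → no match — must start with "2"
F → match
G → match

A, F, G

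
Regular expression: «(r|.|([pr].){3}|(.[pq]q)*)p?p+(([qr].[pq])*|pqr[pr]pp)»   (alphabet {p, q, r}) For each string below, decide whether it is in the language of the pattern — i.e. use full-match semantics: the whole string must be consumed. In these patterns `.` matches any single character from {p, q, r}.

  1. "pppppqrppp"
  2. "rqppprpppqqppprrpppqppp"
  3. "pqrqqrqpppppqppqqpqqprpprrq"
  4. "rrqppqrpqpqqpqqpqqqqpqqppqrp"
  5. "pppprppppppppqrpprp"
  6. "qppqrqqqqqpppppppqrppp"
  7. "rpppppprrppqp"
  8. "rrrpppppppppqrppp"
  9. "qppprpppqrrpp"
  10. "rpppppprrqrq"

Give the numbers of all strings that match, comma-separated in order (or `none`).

1 → match
2 → no match
3 → no match
4 → no match
5 → no match
6 → no match
7 → no match
8 → match
9 → no match
10 → no match

1, 8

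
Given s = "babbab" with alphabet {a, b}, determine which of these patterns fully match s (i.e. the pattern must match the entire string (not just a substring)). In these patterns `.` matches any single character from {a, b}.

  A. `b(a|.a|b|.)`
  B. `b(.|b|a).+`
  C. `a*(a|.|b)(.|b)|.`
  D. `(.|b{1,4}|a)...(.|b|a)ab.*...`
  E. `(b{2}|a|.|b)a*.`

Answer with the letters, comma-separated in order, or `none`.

A → no match
B → match
C → no match
D → no match
E → no match

B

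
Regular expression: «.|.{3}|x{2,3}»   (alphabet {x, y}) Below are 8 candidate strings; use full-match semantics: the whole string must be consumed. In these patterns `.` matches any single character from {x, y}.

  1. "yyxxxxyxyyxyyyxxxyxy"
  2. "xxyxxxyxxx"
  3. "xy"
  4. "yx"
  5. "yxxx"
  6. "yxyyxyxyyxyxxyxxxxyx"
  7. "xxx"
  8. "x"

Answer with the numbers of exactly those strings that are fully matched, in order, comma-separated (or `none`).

1 → no match
2 → no match
3 → no match
4 → no match
5 → no match
6 → no match
7 → match
8 → match

7, 8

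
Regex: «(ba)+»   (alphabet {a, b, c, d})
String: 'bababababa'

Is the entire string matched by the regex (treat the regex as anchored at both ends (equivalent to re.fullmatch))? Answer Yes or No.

Yes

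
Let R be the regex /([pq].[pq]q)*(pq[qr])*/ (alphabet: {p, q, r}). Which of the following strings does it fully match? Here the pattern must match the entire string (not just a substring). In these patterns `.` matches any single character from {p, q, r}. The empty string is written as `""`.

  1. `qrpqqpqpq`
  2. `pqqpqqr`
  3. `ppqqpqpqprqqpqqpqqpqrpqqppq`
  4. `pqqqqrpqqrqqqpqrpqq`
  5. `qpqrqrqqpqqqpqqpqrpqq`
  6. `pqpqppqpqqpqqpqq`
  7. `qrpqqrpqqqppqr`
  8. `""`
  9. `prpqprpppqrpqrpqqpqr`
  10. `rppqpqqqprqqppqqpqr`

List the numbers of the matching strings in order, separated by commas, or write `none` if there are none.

8

1 → no match
2 → no match
3 → no match
4 → no match
5 → no match
6 → no match
7 → no match
8 → match
9 → no match
10 → no match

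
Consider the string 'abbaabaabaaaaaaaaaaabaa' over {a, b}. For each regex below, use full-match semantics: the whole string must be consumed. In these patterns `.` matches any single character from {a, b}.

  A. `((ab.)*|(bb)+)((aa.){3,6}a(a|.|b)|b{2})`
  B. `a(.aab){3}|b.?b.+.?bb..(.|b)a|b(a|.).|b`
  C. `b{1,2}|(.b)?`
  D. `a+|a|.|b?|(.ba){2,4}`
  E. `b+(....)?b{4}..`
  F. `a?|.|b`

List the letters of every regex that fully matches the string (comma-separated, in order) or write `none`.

A → match
B → no match
C → no match
D → no match
E → no match — must start with 'b'
F → no match

A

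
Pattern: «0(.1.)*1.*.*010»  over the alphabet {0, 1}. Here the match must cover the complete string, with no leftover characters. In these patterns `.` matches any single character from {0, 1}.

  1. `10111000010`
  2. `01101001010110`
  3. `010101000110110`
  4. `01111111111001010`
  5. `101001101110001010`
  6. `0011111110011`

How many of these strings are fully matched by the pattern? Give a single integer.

1

1. `10111000010` → no match — must start with `0`
2 → no match — must end with `010`
3 → no match — must end with `010`
4 → match
5 → no match — must start with `0`
6 → no match — must end with `010`
Total matched: 1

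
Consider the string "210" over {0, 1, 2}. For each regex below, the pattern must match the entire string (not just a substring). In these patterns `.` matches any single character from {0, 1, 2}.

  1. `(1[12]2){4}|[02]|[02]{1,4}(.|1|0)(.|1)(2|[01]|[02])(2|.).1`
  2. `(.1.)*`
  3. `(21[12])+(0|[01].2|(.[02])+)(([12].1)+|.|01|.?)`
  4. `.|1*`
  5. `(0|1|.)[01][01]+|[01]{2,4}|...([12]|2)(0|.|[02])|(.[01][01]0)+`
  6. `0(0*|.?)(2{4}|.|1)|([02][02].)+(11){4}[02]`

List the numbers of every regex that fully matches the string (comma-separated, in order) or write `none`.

2, 5

1 → no match
2 → match
3 → no match
4 → no match
5 → match
6 → no match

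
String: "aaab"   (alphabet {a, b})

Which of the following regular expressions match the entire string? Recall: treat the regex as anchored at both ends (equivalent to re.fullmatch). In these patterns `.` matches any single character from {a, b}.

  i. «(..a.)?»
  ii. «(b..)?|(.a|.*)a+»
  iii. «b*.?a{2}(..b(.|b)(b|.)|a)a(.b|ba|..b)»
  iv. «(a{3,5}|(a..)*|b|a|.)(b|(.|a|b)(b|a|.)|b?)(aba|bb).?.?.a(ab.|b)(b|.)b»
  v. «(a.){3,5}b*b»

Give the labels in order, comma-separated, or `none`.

i

i → match
ii → no match
iii → no match
iv → no match
v → no match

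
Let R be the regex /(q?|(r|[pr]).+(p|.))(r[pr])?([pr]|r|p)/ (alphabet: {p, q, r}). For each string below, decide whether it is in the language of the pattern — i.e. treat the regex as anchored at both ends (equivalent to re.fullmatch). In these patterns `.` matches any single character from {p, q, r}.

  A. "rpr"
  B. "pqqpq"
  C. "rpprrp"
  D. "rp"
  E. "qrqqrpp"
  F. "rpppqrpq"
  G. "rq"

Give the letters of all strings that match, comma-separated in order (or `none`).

A. "rpr" → match
B. "pqqpq" → no match
C. "rpprrp" → match
D. "rp" → no match
E. "qrqqrpp" → no match
F. "rpppqrpq" → no match
G. "rq" → no match

A, C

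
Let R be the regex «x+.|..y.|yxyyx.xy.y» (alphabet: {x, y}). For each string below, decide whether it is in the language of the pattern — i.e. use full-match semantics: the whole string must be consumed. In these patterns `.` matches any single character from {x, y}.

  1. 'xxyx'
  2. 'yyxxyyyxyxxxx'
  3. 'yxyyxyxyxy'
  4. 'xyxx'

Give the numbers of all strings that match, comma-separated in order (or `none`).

1, 3

1 → match
2 → no match
3 → match
4 → no match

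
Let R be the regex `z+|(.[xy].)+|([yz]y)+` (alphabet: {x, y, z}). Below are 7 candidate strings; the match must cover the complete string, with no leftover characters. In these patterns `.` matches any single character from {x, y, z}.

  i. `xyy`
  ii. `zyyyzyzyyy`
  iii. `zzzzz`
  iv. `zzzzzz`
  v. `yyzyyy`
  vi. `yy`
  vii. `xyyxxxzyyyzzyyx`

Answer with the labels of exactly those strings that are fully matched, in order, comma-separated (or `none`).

i. `xyy` → match
ii. `zyyyzyzyyy` → match
iii. `zzzzz` → match
iv. `zzzzzz` → match
v. `yyzyyy` → match
vi. `yy` → match
vii → no match

i, ii, iii, iv, v, vi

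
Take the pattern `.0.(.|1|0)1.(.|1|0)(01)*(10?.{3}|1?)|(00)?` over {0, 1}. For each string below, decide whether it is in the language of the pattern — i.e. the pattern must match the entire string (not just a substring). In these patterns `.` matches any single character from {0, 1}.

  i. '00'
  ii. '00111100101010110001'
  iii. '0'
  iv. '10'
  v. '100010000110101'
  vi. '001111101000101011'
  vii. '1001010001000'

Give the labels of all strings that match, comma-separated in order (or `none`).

i → match
ii → match
iii → no match
iv → no match
v → no match
vi → no match
vii → no match

i, ii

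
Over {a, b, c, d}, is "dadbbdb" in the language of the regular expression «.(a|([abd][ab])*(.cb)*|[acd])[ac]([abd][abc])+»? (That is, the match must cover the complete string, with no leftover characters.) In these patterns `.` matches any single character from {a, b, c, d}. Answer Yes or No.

No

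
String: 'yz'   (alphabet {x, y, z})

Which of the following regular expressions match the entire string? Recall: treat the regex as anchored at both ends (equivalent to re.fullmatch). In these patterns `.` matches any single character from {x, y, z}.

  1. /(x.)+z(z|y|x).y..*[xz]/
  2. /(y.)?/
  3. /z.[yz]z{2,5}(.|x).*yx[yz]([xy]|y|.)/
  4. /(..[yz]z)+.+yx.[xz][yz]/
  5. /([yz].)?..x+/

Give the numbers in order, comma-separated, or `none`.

1 → no match — must start with 'x'
2 → match
3 → no match — must start with 'z'
4 → no match
5 → no match — must end with 'x'

2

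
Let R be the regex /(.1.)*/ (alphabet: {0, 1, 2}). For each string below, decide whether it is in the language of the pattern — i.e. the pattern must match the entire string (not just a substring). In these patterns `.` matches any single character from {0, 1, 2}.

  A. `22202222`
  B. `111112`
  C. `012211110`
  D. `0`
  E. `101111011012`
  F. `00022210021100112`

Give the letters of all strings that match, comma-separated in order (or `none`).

A → no match
B → match
C → match
D → no match
E → no match
F → no match

B, C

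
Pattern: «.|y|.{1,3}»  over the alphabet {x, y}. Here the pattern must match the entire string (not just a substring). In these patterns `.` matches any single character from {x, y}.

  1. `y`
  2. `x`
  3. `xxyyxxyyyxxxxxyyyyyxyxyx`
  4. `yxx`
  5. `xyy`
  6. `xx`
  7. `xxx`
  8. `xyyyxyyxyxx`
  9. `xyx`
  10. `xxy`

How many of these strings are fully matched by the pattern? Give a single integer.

8

1 → match
2 → match
3 → no match
4 → match
5 → match
6 → match
7 → match
8 → no match
9 → match
10 → match
Total matched: 8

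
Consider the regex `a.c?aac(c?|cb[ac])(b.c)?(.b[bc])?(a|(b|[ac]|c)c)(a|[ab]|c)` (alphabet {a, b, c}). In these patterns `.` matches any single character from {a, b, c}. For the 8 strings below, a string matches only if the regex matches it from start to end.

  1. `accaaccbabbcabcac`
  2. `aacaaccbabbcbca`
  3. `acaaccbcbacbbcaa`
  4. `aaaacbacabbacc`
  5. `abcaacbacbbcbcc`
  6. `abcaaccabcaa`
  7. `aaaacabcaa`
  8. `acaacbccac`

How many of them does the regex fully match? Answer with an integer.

8

1 → match
2 → match
3 → match
4 → match
5 → match
6 → match
7 → match
8 → match
Total matched: 8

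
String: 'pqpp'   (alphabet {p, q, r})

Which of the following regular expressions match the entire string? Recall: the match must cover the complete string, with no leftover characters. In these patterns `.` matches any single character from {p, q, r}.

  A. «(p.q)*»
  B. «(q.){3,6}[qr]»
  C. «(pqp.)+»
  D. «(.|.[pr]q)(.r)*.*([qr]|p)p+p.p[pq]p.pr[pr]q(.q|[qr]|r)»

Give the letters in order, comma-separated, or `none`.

A → no match
B → no match — must start with 'q'
C → match
D → no match

C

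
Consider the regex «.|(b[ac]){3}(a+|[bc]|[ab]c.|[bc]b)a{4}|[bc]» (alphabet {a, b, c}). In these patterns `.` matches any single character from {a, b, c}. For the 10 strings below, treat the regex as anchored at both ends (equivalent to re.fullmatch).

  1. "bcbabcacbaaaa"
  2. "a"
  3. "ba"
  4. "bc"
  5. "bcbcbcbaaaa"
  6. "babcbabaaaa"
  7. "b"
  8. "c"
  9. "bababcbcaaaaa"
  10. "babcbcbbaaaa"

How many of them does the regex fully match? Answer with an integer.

8

1 → match
2 → match
3 → no match
4 → no match
5 → match
6 → match
7 → match
8 → match
9 → match
10 → match
Total matched: 8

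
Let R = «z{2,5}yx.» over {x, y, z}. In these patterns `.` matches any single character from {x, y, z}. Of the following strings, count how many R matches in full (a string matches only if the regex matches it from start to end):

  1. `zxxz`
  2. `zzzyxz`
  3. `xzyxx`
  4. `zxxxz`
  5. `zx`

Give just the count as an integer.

1

1 → no match
2 → match
3 → no match — must start with `z`
4 → no match
5 → no match
Total matched: 1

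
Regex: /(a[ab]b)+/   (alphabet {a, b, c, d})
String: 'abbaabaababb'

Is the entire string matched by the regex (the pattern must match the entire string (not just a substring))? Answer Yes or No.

Yes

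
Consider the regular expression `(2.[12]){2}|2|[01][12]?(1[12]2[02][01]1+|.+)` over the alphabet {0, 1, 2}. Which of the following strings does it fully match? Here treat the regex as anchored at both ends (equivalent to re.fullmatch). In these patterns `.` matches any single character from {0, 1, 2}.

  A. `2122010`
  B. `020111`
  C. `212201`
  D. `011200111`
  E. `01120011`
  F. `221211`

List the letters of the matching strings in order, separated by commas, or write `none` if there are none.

A → no match
B → match
C → match
D → match
E → match
F → match

B, C, D, E, F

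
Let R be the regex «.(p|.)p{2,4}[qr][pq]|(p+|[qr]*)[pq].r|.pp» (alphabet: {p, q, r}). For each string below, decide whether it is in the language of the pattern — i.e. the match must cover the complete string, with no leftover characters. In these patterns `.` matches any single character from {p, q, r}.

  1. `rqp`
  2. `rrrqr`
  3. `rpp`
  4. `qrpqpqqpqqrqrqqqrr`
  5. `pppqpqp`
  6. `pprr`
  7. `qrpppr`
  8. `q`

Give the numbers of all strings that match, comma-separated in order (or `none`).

1. `rqp` → no match
2. `rrrqr` → no match
3. `rpp` → match
4 → no match
5. `pppqpqp` → no match
6. `pprr` → match
7. `qrpppr` → no match
8. `q` → no match

3, 6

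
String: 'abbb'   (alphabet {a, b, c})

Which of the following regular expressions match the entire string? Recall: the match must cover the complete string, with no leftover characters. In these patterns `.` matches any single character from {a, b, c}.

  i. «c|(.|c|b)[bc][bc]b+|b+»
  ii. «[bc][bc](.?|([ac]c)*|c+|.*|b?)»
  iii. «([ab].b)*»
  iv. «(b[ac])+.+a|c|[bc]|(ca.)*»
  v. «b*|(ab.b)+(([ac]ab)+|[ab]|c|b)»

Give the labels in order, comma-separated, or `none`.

i

i → match
ii → no match
iii → no match
iv → no match
v → no match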